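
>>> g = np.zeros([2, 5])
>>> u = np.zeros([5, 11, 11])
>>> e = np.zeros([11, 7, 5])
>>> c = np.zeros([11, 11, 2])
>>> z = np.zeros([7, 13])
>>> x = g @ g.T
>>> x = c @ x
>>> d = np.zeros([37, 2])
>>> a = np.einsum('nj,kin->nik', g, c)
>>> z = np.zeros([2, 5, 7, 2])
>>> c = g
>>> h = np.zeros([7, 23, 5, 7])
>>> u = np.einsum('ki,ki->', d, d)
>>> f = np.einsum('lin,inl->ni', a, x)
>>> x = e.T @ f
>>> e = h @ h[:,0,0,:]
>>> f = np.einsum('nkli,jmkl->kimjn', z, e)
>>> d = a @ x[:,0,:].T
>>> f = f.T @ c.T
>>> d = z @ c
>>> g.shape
(2, 5)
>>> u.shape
()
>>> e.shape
(7, 23, 5, 7)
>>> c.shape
(2, 5)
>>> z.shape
(2, 5, 7, 2)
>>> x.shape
(5, 7, 11)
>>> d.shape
(2, 5, 7, 5)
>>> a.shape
(2, 11, 11)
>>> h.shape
(7, 23, 5, 7)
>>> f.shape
(2, 7, 23, 2, 2)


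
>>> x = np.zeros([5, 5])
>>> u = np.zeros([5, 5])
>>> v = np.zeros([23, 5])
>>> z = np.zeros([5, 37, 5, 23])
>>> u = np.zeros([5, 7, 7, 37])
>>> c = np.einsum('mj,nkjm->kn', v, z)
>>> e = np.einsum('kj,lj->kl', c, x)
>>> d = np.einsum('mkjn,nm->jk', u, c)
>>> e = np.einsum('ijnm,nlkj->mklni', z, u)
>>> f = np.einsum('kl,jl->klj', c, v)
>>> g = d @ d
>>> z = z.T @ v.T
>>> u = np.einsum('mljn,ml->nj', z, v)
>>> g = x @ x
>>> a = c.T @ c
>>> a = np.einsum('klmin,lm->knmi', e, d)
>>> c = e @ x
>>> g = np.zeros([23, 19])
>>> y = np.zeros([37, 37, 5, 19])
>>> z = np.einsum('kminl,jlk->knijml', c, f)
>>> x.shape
(5, 5)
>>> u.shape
(23, 37)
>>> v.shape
(23, 5)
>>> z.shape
(23, 5, 7, 37, 7, 5)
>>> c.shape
(23, 7, 7, 5, 5)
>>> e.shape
(23, 7, 7, 5, 5)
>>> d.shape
(7, 7)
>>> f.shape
(37, 5, 23)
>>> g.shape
(23, 19)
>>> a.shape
(23, 5, 7, 5)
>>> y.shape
(37, 37, 5, 19)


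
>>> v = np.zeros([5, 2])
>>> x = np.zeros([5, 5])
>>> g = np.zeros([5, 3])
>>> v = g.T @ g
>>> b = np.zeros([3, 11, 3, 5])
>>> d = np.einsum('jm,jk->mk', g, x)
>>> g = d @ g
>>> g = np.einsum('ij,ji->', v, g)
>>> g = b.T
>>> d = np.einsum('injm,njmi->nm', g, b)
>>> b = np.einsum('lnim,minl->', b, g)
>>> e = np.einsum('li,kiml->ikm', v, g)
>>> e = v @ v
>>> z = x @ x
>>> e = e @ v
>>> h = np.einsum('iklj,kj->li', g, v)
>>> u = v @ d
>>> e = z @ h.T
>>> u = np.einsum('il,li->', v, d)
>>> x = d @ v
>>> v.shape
(3, 3)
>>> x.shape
(3, 3)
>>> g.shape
(5, 3, 11, 3)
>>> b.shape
()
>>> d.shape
(3, 3)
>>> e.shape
(5, 11)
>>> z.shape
(5, 5)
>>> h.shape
(11, 5)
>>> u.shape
()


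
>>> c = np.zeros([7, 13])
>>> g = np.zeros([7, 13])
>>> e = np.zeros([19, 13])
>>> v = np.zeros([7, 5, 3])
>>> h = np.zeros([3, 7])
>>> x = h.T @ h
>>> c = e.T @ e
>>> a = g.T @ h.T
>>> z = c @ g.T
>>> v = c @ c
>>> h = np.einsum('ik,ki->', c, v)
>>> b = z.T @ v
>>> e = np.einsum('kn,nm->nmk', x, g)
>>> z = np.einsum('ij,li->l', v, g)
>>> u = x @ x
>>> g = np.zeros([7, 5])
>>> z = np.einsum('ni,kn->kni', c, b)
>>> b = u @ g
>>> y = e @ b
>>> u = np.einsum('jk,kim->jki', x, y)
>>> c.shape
(13, 13)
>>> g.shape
(7, 5)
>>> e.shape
(7, 13, 7)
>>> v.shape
(13, 13)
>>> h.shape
()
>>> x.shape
(7, 7)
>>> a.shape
(13, 3)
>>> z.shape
(7, 13, 13)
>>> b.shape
(7, 5)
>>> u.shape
(7, 7, 13)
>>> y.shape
(7, 13, 5)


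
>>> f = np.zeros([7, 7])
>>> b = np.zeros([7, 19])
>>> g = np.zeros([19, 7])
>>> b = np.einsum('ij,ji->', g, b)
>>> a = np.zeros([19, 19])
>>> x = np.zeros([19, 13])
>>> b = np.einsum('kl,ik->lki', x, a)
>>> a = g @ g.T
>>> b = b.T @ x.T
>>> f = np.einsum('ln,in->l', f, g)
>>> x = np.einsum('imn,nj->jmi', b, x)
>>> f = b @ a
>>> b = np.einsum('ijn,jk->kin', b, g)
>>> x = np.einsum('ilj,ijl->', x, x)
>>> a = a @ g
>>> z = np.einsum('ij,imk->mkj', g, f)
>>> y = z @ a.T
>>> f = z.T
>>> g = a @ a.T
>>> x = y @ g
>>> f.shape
(7, 19, 19)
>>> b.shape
(7, 19, 19)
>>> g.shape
(19, 19)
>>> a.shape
(19, 7)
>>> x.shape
(19, 19, 19)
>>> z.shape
(19, 19, 7)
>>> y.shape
(19, 19, 19)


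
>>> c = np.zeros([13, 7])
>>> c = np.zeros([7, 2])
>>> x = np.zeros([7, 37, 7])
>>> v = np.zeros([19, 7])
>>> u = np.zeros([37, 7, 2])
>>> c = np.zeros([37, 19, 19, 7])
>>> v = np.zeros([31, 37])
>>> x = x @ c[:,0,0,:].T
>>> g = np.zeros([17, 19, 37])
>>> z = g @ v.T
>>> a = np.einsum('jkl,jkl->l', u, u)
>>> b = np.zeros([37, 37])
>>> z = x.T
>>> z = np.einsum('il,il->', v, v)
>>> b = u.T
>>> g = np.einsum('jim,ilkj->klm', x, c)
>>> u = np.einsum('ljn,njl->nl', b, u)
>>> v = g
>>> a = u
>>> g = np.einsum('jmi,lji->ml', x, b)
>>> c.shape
(37, 19, 19, 7)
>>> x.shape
(7, 37, 37)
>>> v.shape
(19, 19, 37)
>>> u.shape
(37, 2)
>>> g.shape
(37, 2)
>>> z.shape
()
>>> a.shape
(37, 2)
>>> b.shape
(2, 7, 37)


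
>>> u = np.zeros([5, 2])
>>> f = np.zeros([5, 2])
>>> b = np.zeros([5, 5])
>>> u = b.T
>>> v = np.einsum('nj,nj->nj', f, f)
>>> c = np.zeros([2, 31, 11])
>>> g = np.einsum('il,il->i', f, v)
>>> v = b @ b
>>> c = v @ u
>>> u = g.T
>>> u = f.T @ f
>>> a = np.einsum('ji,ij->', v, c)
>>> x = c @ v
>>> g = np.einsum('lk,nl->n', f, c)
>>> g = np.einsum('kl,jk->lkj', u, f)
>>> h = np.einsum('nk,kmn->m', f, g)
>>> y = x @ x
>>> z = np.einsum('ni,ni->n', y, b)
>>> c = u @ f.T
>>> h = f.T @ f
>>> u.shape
(2, 2)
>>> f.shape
(5, 2)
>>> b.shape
(5, 5)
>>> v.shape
(5, 5)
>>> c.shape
(2, 5)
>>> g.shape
(2, 2, 5)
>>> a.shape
()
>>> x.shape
(5, 5)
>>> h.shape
(2, 2)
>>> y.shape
(5, 5)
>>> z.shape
(5,)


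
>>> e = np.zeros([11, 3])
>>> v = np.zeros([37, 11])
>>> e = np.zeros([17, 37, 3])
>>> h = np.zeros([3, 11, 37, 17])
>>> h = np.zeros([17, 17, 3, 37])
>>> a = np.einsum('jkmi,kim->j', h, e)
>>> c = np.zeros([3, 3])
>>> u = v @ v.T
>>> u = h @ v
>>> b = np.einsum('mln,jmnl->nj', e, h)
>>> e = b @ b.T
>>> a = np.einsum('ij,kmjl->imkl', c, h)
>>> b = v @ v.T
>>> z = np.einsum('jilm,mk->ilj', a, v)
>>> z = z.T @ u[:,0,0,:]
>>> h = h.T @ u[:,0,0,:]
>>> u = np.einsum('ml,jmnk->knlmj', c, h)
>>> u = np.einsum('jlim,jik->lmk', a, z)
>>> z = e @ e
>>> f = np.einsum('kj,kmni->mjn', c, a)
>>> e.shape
(3, 3)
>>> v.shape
(37, 11)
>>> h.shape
(37, 3, 17, 11)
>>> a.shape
(3, 17, 17, 37)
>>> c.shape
(3, 3)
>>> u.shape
(17, 37, 11)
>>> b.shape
(37, 37)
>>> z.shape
(3, 3)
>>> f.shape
(17, 3, 17)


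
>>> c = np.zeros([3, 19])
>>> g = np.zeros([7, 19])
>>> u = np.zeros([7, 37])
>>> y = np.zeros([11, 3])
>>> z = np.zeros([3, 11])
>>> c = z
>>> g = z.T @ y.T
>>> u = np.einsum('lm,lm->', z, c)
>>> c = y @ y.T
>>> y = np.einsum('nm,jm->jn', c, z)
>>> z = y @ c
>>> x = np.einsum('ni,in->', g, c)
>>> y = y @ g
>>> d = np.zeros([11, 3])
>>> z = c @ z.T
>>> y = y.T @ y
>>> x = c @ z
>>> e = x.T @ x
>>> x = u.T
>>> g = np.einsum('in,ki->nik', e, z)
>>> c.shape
(11, 11)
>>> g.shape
(3, 3, 11)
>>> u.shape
()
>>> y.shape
(11, 11)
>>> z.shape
(11, 3)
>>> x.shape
()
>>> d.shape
(11, 3)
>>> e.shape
(3, 3)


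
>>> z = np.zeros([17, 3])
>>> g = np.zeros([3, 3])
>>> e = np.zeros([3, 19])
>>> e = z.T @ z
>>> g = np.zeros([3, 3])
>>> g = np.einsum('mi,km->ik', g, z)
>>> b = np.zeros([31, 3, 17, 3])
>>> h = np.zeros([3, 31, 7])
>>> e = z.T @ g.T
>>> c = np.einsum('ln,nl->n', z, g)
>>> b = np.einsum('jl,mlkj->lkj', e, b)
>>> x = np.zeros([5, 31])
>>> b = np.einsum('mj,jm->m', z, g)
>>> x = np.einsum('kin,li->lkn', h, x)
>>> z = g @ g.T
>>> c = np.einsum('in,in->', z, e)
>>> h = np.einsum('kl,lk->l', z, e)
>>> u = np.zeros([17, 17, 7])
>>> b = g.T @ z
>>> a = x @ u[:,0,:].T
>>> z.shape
(3, 3)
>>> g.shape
(3, 17)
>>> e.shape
(3, 3)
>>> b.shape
(17, 3)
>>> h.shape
(3,)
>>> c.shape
()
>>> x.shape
(5, 3, 7)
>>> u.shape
(17, 17, 7)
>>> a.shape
(5, 3, 17)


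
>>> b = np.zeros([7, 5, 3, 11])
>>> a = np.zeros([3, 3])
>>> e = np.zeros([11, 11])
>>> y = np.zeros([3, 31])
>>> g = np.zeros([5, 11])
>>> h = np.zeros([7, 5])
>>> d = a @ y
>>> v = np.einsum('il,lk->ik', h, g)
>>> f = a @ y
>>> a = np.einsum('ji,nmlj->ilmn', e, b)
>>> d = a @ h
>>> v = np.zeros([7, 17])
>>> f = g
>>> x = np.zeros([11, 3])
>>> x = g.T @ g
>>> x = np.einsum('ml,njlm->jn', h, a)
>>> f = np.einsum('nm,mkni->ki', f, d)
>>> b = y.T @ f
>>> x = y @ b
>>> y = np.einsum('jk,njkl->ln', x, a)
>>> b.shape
(31, 5)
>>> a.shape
(11, 3, 5, 7)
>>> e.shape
(11, 11)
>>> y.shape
(7, 11)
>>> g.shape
(5, 11)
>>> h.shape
(7, 5)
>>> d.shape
(11, 3, 5, 5)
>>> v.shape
(7, 17)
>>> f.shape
(3, 5)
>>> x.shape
(3, 5)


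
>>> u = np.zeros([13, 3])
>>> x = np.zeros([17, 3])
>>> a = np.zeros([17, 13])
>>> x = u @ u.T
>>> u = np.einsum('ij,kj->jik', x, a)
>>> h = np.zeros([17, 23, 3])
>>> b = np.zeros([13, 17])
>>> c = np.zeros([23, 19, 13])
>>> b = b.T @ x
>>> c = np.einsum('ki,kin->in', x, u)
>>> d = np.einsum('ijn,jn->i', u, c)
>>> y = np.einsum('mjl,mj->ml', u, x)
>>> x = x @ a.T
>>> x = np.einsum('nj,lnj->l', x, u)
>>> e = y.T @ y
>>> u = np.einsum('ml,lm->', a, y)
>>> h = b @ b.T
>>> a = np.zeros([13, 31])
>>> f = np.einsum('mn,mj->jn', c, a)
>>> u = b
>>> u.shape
(17, 13)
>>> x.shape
(13,)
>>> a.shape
(13, 31)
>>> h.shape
(17, 17)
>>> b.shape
(17, 13)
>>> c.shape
(13, 17)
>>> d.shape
(13,)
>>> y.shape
(13, 17)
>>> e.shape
(17, 17)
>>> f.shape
(31, 17)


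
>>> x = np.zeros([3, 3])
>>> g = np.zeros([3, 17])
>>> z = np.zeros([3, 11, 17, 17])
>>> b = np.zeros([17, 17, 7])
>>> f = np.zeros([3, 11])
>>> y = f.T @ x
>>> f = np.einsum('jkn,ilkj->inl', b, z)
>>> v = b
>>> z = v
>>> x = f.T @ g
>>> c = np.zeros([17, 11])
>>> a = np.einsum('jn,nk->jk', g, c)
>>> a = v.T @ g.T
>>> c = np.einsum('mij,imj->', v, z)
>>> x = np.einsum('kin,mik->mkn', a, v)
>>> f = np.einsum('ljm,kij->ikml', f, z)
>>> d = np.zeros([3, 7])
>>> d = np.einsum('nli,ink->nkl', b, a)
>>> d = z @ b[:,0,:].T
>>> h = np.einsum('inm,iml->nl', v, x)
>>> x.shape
(17, 7, 3)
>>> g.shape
(3, 17)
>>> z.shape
(17, 17, 7)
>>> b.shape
(17, 17, 7)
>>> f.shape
(17, 17, 11, 3)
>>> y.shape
(11, 3)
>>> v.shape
(17, 17, 7)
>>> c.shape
()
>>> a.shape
(7, 17, 3)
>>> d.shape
(17, 17, 17)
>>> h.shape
(17, 3)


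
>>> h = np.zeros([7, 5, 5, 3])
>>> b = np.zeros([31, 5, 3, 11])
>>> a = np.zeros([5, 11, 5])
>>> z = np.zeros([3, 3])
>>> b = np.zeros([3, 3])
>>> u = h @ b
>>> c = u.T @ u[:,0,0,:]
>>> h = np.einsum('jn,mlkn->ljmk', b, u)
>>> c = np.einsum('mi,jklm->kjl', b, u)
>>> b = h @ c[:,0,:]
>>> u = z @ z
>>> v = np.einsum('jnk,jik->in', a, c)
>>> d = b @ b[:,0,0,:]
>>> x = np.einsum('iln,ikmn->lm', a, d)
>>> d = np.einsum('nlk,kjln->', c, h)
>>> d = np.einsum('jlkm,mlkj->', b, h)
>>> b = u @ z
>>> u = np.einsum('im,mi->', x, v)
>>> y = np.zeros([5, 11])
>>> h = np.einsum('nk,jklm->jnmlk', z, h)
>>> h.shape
(5, 3, 5, 7, 3)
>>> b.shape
(3, 3)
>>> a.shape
(5, 11, 5)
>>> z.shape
(3, 3)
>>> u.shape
()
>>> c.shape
(5, 7, 5)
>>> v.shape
(7, 11)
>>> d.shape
()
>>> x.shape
(11, 7)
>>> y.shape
(5, 11)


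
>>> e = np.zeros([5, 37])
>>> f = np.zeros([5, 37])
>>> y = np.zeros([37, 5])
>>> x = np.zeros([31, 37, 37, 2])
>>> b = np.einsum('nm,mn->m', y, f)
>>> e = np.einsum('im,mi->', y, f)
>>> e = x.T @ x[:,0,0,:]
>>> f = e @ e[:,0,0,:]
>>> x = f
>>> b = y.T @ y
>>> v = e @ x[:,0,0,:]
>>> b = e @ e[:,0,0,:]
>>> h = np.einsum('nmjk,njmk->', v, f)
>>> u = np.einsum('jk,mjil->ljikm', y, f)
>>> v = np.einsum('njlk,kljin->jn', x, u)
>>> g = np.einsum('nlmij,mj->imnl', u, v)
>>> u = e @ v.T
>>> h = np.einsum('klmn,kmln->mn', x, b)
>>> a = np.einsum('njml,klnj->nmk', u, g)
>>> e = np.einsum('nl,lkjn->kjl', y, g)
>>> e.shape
(37, 2, 5)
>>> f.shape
(2, 37, 37, 2)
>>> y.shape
(37, 5)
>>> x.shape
(2, 37, 37, 2)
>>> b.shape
(2, 37, 37, 2)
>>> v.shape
(37, 2)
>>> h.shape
(37, 2)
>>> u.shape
(2, 37, 37, 37)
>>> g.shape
(5, 37, 2, 37)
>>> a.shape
(2, 37, 5)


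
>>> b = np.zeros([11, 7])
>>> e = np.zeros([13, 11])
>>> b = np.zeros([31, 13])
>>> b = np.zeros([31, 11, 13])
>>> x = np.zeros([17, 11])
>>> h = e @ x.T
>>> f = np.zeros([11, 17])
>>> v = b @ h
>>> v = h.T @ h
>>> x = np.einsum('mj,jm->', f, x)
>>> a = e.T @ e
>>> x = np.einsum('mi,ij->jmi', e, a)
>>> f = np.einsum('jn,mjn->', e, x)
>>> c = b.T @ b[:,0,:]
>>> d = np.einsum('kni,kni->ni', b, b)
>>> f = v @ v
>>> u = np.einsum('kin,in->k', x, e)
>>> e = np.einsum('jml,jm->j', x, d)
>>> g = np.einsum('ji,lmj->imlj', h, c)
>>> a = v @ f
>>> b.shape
(31, 11, 13)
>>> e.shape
(11,)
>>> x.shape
(11, 13, 11)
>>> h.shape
(13, 17)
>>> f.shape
(17, 17)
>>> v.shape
(17, 17)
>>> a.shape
(17, 17)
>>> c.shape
(13, 11, 13)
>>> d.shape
(11, 13)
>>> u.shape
(11,)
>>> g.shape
(17, 11, 13, 13)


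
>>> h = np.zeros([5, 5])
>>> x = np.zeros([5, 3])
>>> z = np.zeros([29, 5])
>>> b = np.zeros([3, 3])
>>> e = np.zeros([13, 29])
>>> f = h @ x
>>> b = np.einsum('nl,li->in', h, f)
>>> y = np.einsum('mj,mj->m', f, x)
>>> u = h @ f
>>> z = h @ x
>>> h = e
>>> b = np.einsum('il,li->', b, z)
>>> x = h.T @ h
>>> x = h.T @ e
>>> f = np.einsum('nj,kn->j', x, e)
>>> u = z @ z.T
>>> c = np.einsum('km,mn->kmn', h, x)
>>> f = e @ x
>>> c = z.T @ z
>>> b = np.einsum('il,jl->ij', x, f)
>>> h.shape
(13, 29)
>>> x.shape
(29, 29)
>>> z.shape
(5, 3)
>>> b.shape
(29, 13)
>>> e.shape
(13, 29)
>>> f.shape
(13, 29)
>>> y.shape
(5,)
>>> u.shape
(5, 5)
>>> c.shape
(3, 3)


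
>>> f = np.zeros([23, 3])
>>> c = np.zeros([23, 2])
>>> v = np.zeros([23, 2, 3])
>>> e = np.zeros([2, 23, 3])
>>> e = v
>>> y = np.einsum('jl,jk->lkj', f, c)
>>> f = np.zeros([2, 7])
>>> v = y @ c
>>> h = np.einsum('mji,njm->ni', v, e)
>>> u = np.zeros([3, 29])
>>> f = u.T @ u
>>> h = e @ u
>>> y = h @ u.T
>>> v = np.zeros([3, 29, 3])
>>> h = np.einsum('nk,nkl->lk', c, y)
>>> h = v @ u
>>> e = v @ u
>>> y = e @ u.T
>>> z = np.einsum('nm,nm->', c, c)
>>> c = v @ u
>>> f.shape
(29, 29)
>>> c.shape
(3, 29, 29)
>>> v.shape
(3, 29, 3)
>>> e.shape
(3, 29, 29)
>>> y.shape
(3, 29, 3)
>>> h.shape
(3, 29, 29)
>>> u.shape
(3, 29)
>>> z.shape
()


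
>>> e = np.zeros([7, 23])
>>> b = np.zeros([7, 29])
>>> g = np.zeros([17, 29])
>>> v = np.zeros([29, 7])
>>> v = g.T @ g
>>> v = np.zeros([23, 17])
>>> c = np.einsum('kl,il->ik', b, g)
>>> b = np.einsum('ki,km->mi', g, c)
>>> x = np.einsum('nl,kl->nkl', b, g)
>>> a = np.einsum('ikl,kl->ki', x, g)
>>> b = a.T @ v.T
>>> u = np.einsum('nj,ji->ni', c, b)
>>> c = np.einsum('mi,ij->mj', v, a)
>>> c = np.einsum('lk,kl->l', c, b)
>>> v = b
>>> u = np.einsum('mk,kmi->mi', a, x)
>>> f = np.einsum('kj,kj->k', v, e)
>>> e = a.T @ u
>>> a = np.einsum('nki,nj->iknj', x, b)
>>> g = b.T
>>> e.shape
(7, 29)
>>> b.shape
(7, 23)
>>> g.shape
(23, 7)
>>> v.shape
(7, 23)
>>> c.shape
(23,)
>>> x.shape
(7, 17, 29)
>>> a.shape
(29, 17, 7, 23)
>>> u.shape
(17, 29)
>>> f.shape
(7,)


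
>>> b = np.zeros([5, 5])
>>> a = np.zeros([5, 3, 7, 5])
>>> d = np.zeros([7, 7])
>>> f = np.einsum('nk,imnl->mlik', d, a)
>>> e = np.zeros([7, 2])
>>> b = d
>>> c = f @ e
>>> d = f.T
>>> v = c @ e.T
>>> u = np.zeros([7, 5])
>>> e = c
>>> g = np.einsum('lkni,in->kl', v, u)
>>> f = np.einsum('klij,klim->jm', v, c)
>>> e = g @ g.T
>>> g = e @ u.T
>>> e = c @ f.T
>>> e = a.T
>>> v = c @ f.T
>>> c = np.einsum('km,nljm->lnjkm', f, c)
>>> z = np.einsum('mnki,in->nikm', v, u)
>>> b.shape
(7, 7)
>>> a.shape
(5, 3, 7, 5)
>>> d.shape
(7, 5, 5, 3)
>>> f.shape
(7, 2)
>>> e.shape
(5, 7, 3, 5)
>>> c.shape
(5, 3, 5, 7, 2)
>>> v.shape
(3, 5, 5, 7)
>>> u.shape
(7, 5)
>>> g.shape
(5, 7)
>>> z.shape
(5, 7, 5, 3)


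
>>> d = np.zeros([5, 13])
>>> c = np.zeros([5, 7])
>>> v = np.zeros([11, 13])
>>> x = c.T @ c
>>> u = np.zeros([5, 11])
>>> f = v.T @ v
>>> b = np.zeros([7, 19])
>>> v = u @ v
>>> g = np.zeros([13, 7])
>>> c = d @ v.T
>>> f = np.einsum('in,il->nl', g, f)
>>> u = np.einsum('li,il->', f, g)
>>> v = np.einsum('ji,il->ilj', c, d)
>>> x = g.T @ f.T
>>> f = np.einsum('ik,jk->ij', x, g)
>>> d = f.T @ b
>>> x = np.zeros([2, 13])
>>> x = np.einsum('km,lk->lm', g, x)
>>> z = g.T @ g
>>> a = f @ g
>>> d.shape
(13, 19)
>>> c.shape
(5, 5)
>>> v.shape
(5, 13, 5)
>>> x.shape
(2, 7)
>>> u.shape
()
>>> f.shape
(7, 13)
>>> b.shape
(7, 19)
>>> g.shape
(13, 7)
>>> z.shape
(7, 7)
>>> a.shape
(7, 7)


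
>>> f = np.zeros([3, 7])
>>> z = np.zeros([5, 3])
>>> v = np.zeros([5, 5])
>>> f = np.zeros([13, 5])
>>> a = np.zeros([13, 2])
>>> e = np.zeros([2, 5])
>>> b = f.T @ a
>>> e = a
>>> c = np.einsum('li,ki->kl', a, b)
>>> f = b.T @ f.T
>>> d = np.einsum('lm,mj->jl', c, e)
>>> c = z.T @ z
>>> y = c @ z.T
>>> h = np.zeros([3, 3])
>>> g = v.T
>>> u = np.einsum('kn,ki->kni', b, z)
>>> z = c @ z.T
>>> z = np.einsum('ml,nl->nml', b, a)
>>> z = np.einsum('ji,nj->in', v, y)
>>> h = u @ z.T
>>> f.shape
(2, 13)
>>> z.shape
(5, 3)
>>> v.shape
(5, 5)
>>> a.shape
(13, 2)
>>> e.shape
(13, 2)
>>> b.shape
(5, 2)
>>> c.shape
(3, 3)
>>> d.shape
(2, 5)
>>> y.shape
(3, 5)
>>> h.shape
(5, 2, 5)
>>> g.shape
(5, 5)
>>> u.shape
(5, 2, 3)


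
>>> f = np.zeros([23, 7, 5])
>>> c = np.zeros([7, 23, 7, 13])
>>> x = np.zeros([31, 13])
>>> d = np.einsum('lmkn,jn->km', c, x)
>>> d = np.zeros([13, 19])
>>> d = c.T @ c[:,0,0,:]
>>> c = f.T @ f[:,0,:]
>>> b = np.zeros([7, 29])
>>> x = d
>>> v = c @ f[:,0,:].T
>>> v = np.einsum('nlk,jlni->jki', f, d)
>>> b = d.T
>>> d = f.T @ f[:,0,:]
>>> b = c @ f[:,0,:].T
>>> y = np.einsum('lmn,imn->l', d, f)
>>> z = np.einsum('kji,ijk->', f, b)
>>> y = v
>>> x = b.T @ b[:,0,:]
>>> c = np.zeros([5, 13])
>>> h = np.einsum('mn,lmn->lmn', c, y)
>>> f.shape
(23, 7, 5)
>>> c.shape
(5, 13)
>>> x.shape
(23, 7, 23)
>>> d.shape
(5, 7, 5)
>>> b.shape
(5, 7, 23)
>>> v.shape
(13, 5, 13)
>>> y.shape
(13, 5, 13)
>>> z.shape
()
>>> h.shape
(13, 5, 13)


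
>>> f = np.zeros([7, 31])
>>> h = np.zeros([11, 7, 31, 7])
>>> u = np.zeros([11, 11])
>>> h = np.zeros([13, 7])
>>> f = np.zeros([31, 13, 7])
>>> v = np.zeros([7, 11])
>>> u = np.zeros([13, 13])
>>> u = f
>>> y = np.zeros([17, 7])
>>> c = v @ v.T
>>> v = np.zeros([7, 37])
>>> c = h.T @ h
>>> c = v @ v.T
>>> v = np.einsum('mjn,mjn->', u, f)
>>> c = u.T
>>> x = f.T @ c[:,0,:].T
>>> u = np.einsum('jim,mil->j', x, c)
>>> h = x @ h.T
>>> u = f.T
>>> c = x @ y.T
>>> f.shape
(31, 13, 7)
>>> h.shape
(7, 13, 13)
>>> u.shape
(7, 13, 31)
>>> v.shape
()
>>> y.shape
(17, 7)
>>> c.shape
(7, 13, 17)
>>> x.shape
(7, 13, 7)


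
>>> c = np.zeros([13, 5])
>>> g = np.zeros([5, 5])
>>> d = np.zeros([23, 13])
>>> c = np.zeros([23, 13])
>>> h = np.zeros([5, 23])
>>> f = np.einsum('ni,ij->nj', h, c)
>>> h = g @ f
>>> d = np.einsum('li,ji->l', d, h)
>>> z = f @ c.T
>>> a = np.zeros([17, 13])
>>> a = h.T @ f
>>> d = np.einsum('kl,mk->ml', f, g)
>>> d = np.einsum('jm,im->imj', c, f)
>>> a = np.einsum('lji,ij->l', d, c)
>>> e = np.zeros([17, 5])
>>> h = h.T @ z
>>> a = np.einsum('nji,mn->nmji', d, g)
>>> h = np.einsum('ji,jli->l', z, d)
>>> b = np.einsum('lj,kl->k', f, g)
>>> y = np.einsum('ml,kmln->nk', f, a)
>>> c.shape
(23, 13)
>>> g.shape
(5, 5)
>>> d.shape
(5, 13, 23)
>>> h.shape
(13,)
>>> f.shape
(5, 13)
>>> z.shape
(5, 23)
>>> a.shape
(5, 5, 13, 23)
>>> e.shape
(17, 5)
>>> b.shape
(5,)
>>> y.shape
(23, 5)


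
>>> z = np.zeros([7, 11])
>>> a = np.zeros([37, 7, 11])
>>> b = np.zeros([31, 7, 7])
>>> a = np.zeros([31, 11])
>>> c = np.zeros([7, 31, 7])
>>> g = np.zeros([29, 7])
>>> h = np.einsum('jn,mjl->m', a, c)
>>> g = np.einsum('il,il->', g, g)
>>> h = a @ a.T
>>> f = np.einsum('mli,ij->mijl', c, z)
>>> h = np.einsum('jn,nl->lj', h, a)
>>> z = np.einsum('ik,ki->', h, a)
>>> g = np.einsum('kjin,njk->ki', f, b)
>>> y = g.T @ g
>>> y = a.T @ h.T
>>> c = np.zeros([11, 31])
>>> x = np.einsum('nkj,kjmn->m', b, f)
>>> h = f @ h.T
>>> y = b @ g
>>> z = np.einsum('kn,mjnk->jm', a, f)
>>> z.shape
(7, 7)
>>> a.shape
(31, 11)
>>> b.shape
(31, 7, 7)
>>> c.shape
(11, 31)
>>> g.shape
(7, 11)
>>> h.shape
(7, 7, 11, 11)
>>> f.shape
(7, 7, 11, 31)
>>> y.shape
(31, 7, 11)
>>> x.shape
(11,)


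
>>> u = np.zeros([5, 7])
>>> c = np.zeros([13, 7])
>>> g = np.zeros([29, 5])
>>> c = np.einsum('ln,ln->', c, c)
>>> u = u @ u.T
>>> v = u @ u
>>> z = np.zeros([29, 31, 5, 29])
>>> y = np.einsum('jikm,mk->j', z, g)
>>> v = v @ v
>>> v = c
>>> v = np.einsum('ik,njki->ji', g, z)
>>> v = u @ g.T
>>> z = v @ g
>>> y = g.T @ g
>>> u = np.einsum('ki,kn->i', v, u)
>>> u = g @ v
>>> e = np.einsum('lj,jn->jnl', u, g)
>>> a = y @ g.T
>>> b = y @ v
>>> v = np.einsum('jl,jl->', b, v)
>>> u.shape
(29, 29)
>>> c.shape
()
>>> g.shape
(29, 5)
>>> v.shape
()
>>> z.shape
(5, 5)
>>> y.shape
(5, 5)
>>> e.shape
(29, 5, 29)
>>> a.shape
(5, 29)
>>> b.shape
(5, 29)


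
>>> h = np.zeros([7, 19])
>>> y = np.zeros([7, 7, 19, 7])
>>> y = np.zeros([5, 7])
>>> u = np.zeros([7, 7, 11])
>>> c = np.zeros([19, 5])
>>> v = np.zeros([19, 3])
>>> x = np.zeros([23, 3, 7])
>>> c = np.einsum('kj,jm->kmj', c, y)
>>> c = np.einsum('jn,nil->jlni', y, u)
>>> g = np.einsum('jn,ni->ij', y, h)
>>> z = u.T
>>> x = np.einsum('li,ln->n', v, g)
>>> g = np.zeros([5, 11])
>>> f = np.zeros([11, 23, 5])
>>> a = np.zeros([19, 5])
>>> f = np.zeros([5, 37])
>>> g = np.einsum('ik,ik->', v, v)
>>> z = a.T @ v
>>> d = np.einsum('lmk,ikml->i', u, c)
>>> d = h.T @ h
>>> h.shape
(7, 19)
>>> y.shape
(5, 7)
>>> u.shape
(7, 7, 11)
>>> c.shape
(5, 11, 7, 7)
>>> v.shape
(19, 3)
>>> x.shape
(5,)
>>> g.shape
()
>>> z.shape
(5, 3)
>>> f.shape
(5, 37)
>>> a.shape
(19, 5)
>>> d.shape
(19, 19)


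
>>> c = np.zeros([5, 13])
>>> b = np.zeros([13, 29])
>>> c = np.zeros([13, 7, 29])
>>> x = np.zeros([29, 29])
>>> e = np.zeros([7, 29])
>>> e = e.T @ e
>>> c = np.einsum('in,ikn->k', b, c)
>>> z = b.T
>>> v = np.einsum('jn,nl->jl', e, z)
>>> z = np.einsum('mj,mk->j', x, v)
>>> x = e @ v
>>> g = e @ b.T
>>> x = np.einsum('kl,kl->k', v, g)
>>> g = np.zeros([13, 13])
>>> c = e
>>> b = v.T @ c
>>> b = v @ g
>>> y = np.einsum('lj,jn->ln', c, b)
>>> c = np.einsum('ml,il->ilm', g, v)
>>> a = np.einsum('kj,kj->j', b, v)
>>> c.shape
(29, 13, 13)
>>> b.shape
(29, 13)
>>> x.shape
(29,)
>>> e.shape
(29, 29)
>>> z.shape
(29,)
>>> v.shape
(29, 13)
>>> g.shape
(13, 13)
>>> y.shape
(29, 13)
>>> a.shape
(13,)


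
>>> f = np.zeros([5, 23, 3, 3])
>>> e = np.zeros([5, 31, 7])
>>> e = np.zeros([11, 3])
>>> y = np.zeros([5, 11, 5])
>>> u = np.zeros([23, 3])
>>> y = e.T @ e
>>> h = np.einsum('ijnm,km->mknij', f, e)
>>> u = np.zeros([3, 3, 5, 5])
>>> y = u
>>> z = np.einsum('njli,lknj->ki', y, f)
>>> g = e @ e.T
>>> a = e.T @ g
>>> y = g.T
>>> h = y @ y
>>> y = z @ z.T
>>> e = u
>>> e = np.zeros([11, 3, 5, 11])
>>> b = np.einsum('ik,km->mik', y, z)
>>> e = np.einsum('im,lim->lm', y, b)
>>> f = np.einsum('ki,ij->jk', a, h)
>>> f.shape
(11, 3)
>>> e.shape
(5, 23)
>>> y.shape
(23, 23)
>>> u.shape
(3, 3, 5, 5)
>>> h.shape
(11, 11)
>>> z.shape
(23, 5)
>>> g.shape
(11, 11)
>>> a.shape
(3, 11)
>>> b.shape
(5, 23, 23)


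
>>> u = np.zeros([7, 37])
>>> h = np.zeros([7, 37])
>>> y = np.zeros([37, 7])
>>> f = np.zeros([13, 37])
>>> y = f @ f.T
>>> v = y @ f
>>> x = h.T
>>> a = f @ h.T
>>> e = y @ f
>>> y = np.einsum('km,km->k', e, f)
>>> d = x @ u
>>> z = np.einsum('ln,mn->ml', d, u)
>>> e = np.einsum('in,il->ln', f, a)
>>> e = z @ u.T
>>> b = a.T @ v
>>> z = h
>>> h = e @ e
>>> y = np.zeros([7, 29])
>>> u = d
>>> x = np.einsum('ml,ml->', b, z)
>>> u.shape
(37, 37)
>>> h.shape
(7, 7)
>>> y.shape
(7, 29)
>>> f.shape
(13, 37)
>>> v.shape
(13, 37)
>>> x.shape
()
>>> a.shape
(13, 7)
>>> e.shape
(7, 7)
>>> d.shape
(37, 37)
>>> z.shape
(7, 37)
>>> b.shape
(7, 37)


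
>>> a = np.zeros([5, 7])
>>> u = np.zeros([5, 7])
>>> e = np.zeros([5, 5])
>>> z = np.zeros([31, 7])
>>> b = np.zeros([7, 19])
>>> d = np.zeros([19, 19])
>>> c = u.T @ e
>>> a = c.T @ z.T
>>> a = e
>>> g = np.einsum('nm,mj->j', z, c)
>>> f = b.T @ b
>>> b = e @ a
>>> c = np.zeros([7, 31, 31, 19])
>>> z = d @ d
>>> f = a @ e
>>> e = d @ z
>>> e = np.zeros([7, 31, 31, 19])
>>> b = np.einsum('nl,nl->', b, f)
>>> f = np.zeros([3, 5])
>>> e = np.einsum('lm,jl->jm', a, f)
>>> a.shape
(5, 5)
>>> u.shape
(5, 7)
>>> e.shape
(3, 5)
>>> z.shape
(19, 19)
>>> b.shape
()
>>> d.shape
(19, 19)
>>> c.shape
(7, 31, 31, 19)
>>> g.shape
(5,)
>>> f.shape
(3, 5)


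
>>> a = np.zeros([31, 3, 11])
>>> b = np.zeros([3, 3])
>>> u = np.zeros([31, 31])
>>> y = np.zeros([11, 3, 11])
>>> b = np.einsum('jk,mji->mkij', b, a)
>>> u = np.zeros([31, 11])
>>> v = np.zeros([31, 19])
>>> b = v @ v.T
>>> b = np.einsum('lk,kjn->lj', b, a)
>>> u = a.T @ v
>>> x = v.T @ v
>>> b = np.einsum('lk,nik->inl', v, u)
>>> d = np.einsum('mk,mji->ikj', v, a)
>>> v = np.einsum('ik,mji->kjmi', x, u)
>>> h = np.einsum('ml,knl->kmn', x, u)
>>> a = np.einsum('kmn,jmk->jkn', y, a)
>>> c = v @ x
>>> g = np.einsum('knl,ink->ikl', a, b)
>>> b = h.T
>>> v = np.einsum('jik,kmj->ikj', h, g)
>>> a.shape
(31, 11, 11)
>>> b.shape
(3, 19, 11)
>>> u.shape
(11, 3, 19)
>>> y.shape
(11, 3, 11)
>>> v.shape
(19, 3, 11)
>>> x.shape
(19, 19)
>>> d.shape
(11, 19, 3)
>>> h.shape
(11, 19, 3)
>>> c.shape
(19, 3, 11, 19)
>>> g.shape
(3, 31, 11)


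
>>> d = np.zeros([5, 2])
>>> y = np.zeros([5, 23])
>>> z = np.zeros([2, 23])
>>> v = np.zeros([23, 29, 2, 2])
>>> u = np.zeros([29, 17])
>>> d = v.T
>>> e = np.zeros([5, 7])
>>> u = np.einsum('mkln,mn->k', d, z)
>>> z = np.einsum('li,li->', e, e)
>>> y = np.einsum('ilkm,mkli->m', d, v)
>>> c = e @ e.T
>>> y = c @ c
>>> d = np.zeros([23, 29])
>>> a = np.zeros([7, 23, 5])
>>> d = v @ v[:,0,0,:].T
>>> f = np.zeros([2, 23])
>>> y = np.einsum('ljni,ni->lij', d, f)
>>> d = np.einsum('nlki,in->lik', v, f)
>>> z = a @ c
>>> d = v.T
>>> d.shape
(2, 2, 29, 23)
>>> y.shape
(23, 23, 29)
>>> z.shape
(7, 23, 5)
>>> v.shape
(23, 29, 2, 2)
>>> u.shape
(2,)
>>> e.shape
(5, 7)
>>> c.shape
(5, 5)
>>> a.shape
(7, 23, 5)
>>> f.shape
(2, 23)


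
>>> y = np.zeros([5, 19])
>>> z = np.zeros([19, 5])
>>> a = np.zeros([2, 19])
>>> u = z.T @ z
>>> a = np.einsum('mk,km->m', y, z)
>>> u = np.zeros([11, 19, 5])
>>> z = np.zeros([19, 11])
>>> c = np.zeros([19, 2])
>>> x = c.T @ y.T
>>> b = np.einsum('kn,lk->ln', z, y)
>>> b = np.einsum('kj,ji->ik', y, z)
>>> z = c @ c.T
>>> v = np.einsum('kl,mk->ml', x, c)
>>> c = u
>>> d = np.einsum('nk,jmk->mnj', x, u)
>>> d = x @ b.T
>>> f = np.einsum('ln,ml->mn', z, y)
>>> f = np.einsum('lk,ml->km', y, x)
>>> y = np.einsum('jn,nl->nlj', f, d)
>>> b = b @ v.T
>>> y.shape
(2, 11, 19)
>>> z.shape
(19, 19)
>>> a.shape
(5,)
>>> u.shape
(11, 19, 5)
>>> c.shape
(11, 19, 5)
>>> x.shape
(2, 5)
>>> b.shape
(11, 19)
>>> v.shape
(19, 5)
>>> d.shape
(2, 11)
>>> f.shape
(19, 2)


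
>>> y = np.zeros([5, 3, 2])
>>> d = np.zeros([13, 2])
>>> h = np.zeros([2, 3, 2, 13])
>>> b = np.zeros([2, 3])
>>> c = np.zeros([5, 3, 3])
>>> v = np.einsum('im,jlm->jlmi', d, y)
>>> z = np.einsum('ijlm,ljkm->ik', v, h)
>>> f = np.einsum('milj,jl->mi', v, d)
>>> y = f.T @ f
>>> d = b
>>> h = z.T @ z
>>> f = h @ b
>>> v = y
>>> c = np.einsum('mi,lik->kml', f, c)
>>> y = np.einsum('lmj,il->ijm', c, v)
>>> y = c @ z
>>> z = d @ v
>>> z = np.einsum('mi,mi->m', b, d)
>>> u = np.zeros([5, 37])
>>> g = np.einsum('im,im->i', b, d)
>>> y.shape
(3, 2, 2)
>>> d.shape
(2, 3)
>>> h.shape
(2, 2)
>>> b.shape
(2, 3)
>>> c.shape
(3, 2, 5)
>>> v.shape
(3, 3)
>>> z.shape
(2,)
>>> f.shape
(2, 3)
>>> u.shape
(5, 37)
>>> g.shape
(2,)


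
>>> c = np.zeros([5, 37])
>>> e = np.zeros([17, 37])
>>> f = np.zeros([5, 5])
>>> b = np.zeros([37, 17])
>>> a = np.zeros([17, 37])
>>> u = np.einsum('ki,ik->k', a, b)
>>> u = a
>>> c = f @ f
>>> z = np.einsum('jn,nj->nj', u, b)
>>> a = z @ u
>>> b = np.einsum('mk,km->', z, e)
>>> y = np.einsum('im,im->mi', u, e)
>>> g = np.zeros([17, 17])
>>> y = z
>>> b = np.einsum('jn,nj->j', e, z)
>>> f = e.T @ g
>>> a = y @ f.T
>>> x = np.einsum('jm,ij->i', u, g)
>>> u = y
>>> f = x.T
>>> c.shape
(5, 5)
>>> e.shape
(17, 37)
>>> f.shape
(17,)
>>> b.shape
(17,)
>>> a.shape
(37, 37)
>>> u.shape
(37, 17)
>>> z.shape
(37, 17)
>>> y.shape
(37, 17)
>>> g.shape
(17, 17)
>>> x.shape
(17,)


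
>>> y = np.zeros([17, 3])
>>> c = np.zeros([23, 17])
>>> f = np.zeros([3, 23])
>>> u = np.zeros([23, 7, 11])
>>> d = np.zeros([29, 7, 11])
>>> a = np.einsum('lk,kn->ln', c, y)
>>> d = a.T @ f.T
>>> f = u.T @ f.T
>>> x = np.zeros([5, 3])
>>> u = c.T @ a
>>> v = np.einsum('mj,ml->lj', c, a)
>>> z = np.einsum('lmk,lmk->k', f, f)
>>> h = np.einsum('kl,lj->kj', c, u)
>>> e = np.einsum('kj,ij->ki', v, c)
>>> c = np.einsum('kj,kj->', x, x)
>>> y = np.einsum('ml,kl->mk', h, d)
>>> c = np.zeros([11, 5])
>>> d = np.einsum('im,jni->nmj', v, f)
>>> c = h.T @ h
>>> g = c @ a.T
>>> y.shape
(23, 3)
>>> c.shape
(3, 3)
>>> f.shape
(11, 7, 3)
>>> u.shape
(17, 3)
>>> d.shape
(7, 17, 11)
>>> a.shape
(23, 3)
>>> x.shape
(5, 3)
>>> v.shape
(3, 17)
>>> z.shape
(3,)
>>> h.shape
(23, 3)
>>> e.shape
(3, 23)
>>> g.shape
(3, 23)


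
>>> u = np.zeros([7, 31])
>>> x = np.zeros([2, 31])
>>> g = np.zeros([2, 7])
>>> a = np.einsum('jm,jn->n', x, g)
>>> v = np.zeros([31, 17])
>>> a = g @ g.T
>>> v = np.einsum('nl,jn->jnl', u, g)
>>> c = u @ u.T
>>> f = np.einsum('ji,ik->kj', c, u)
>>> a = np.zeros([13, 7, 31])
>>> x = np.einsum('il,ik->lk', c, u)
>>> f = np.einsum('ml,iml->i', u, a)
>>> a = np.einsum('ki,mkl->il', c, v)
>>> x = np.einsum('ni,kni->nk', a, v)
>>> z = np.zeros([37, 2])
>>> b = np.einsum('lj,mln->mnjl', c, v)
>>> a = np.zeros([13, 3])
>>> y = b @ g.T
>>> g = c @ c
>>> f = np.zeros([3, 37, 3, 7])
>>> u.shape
(7, 31)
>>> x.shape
(7, 2)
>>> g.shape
(7, 7)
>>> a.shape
(13, 3)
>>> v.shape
(2, 7, 31)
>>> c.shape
(7, 7)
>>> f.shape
(3, 37, 3, 7)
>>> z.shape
(37, 2)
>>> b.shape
(2, 31, 7, 7)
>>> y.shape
(2, 31, 7, 2)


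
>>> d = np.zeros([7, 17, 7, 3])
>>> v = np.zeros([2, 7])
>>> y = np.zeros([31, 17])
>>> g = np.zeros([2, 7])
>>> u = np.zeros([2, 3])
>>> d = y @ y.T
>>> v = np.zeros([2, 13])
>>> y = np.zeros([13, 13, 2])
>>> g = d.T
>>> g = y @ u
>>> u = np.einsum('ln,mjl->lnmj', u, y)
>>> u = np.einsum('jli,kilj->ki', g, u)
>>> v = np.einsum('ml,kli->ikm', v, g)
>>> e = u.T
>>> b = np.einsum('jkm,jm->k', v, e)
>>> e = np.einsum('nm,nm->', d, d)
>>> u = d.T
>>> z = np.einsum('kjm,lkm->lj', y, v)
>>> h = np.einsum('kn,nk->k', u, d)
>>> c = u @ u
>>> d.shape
(31, 31)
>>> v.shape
(3, 13, 2)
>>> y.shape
(13, 13, 2)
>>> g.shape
(13, 13, 3)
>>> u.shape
(31, 31)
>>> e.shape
()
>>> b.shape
(13,)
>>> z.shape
(3, 13)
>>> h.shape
(31,)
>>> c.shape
(31, 31)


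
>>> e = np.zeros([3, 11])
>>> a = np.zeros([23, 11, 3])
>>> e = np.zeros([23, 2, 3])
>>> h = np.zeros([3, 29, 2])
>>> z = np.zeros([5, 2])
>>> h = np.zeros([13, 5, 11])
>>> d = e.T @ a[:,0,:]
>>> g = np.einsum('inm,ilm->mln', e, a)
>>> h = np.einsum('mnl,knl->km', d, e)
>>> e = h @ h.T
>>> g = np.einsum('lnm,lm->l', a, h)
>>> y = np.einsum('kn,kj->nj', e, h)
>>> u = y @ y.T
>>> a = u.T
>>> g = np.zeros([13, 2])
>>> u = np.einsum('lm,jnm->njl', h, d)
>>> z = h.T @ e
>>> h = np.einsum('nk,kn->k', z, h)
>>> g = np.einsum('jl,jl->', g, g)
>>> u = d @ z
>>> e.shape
(23, 23)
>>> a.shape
(23, 23)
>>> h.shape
(23,)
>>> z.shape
(3, 23)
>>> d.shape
(3, 2, 3)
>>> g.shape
()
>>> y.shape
(23, 3)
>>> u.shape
(3, 2, 23)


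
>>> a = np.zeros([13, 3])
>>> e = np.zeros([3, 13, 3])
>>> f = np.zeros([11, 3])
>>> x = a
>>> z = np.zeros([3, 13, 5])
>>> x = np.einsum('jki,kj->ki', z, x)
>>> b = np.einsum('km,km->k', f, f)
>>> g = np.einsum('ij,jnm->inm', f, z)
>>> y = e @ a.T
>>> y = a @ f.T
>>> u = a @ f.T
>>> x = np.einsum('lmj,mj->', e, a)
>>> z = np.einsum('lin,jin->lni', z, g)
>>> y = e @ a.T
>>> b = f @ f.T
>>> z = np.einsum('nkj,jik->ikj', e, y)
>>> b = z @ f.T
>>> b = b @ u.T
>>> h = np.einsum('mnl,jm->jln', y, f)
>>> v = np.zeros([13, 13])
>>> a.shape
(13, 3)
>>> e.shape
(3, 13, 3)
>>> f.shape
(11, 3)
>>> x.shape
()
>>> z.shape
(13, 13, 3)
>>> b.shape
(13, 13, 13)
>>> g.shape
(11, 13, 5)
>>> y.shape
(3, 13, 13)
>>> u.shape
(13, 11)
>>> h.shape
(11, 13, 13)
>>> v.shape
(13, 13)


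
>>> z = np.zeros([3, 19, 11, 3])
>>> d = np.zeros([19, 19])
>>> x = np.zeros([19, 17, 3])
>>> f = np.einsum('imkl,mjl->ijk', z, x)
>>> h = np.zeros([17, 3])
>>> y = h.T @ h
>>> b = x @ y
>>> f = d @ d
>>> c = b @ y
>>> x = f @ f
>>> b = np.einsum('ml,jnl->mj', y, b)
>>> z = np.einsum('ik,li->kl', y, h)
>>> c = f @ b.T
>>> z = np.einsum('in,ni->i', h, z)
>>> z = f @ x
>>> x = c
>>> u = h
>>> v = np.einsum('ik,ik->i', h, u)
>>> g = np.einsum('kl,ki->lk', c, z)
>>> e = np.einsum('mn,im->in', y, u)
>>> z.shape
(19, 19)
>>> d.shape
(19, 19)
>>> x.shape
(19, 3)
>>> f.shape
(19, 19)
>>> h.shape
(17, 3)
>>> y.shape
(3, 3)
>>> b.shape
(3, 19)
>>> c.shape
(19, 3)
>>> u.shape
(17, 3)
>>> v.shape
(17,)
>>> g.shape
(3, 19)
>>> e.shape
(17, 3)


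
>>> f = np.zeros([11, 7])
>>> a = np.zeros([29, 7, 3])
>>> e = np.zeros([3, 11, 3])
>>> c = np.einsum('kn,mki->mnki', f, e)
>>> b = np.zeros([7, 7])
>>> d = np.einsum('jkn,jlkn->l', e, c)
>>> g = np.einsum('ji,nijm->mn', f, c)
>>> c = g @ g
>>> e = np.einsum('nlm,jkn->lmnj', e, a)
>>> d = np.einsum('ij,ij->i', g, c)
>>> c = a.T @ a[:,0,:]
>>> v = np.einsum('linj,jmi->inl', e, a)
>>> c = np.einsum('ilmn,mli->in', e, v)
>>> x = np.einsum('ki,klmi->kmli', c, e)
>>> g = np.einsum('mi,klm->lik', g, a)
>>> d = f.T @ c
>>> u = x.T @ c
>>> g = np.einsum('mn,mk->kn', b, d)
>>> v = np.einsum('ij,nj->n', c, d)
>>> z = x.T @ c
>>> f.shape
(11, 7)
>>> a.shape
(29, 7, 3)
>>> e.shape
(11, 3, 3, 29)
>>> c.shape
(11, 29)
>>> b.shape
(7, 7)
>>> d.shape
(7, 29)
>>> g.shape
(29, 7)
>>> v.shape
(7,)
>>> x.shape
(11, 3, 3, 29)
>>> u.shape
(29, 3, 3, 29)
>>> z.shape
(29, 3, 3, 29)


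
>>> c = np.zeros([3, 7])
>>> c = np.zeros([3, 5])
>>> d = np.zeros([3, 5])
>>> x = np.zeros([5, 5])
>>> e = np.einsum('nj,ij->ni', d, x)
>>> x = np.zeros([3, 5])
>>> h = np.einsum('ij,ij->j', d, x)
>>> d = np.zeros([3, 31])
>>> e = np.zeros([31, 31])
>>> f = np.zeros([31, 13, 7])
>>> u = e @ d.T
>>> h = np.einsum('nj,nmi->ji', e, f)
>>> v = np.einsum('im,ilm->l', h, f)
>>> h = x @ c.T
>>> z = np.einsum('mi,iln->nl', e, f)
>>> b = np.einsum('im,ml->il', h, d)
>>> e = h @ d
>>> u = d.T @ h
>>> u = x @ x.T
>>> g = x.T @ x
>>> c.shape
(3, 5)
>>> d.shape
(3, 31)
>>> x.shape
(3, 5)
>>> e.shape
(3, 31)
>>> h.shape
(3, 3)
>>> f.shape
(31, 13, 7)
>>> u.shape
(3, 3)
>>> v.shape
(13,)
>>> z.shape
(7, 13)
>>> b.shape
(3, 31)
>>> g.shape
(5, 5)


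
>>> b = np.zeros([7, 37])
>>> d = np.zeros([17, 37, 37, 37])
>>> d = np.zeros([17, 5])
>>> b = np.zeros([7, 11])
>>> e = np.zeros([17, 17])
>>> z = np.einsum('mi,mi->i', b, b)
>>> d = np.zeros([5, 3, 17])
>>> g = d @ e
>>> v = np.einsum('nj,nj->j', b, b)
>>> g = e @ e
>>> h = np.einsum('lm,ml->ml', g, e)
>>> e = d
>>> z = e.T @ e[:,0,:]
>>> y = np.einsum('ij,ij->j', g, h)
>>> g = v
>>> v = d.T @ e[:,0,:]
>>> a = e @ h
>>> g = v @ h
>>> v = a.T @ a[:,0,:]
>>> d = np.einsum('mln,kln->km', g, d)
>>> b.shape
(7, 11)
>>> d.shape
(5, 17)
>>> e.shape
(5, 3, 17)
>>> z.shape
(17, 3, 17)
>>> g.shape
(17, 3, 17)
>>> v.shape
(17, 3, 17)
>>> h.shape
(17, 17)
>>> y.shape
(17,)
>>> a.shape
(5, 3, 17)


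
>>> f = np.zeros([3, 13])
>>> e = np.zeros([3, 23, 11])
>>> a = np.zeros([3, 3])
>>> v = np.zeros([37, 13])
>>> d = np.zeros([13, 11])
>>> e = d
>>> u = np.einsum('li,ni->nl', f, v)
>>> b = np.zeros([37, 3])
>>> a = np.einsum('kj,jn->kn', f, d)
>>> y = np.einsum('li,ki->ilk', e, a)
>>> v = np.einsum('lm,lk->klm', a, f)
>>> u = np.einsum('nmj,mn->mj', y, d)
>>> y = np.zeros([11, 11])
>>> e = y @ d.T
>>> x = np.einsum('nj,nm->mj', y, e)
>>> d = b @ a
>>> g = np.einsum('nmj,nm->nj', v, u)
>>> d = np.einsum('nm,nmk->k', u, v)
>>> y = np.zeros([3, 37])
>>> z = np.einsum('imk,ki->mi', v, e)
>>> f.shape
(3, 13)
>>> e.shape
(11, 13)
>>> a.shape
(3, 11)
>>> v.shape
(13, 3, 11)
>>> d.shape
(11,)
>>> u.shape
(13, 3)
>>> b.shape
(37, 3)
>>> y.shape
(3, 37)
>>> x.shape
(13, 11)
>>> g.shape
(13, 11)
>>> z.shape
(3, 13)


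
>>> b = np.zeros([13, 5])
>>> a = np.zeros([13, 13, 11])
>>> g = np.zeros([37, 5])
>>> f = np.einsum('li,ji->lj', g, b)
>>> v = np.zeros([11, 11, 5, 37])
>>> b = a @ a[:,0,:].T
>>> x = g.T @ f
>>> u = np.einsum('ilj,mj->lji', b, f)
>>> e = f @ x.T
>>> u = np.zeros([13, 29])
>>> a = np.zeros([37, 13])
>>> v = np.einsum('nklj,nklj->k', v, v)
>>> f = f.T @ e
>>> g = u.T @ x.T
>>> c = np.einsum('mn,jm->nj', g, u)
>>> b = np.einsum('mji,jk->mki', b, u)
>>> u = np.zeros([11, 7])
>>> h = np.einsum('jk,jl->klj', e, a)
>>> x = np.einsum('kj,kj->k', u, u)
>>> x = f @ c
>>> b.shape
(13, 29, 13)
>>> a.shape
(37, 13)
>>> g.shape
(29, 5)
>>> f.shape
(13, 5)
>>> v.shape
(11,)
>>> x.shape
(13, 13)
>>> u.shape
(11, 7)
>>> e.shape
(37, 5)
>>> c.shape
(5, 13)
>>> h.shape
(5, 13, 37)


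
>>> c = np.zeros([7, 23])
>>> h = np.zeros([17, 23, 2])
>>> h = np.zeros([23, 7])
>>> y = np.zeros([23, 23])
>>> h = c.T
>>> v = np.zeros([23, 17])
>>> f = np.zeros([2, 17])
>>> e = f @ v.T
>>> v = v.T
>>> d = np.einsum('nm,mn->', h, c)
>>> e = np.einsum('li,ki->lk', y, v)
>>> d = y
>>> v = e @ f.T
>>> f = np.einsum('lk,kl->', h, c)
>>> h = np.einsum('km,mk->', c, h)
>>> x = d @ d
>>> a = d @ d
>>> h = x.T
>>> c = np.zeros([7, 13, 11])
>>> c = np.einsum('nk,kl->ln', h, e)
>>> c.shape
(17, 23)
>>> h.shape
(23, 23)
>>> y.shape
(23, 23)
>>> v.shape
(23, 2)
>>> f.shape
()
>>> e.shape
(23, 17)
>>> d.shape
(23, 23)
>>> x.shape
(23, 23)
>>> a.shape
(23, 23)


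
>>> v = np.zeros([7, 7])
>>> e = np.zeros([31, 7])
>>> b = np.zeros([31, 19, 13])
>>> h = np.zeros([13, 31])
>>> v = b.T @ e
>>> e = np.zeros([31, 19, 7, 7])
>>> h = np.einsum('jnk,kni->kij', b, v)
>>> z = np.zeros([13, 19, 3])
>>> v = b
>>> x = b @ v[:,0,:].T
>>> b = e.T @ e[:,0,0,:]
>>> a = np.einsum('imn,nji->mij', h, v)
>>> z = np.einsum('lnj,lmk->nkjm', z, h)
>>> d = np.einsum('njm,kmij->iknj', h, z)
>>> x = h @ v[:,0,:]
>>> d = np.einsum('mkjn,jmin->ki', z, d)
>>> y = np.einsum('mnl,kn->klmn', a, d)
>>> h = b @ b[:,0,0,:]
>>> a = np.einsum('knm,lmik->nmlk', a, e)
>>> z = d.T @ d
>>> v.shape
(31, 19, 13)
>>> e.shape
(31, 19, 7, 7)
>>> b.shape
(7, 7, 19, 7)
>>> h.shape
(7, 7, 19, 7)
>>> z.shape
(13, 13)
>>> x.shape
(13, 7, 13)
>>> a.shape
(13, 19, 31, 7)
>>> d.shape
(31, 13)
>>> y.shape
(31, 19, 7, 13)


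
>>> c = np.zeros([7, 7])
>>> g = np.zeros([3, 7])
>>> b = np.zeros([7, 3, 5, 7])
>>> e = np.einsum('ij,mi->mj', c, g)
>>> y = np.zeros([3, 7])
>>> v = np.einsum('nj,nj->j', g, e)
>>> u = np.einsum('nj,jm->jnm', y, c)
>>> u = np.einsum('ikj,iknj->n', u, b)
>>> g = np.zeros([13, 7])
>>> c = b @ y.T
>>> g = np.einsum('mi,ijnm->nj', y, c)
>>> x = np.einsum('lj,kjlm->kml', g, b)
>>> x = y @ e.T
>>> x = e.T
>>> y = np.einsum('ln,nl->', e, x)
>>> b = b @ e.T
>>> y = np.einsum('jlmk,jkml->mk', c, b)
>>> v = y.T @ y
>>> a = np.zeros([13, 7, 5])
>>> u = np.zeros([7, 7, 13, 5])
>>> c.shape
(7, 3, 5, 3)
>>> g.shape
(5, 3)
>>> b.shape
(7, 3, 5, 3)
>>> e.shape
(3, 7)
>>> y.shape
(5, 3)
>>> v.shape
(3, 3)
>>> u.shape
(7, 7, 13, 5)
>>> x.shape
(7, 3)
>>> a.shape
(13, 7, 5)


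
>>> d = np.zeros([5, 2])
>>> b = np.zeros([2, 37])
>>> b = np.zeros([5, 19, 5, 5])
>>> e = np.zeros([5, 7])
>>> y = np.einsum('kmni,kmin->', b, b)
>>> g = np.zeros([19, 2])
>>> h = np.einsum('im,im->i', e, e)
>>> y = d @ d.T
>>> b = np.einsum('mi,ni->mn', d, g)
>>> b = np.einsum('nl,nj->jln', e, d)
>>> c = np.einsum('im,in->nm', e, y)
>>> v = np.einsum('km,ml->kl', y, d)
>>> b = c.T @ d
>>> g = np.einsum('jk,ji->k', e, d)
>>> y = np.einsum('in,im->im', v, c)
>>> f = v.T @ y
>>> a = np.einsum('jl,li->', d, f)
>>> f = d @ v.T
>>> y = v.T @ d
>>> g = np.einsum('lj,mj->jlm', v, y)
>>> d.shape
(5, 2)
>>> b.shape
(7, 2)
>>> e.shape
(5, 7)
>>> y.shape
(2, 2)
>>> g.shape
(2, 5, 2)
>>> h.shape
(5,)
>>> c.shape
(5, 7)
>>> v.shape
(5, 2)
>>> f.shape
(5, 5)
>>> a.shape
()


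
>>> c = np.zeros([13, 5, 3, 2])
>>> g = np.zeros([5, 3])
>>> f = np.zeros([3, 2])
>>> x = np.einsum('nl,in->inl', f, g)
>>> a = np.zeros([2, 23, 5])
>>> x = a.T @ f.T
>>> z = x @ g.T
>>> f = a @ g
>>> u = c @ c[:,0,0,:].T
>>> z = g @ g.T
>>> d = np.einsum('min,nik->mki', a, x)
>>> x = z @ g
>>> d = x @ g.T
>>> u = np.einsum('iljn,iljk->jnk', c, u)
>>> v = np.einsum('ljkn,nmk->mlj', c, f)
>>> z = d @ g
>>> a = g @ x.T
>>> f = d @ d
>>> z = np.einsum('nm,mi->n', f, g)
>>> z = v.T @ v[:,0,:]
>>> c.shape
(13, 5, 3, 2)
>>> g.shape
(5, 3)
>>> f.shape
(5, 5)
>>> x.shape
(5, 3)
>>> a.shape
(5, 5)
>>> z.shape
(5, 13, 5)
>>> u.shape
(3, 2, 13)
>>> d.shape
(5, 5)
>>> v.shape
(23, 13, 5)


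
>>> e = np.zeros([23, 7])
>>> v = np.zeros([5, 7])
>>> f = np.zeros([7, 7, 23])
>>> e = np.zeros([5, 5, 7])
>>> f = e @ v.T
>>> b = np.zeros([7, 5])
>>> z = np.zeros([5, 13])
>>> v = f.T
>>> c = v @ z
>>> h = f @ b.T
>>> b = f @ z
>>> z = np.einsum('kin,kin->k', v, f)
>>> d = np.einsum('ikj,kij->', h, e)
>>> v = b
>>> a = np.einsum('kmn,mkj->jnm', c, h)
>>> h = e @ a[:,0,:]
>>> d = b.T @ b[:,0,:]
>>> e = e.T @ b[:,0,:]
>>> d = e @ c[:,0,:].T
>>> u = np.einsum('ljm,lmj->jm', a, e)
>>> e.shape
(7, 5, 13)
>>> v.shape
(5, 5, 13)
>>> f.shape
(5, 5, 5)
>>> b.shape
(5, 5, 13)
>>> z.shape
(5,)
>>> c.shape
(5, 5, 13)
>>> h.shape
(5, 5, 5)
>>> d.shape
(7, 5, 5)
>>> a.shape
(7, 13, 5)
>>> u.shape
(13, 5)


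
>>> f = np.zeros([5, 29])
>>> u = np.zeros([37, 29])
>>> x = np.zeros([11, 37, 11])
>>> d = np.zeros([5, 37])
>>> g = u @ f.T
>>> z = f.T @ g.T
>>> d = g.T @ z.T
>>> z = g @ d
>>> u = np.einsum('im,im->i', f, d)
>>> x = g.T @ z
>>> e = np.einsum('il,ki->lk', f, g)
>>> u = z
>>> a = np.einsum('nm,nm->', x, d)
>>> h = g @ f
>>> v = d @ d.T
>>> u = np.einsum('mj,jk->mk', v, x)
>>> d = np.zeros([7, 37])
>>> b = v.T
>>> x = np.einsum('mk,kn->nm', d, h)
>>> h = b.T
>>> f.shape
(5, 29)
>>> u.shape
(5, 29)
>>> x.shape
(29, 7)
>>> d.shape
(7, 37)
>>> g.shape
(37, 5)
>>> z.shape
(37, 29)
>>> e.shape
(29, 37)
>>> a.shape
()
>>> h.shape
(5, 5)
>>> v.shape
(5, 5)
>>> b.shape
(5, 5)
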